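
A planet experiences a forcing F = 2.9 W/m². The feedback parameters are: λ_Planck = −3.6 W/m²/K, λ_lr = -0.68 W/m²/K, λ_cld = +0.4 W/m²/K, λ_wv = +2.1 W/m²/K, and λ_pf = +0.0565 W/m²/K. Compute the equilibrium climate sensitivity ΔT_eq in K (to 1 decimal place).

1.7 K

Net feedback parameter λ = (−3.6) + (-0.68) + (+0.4) + (+2.1) + (+0.0565) = -1.7235 W/m²/K.
ΔT = −F/λ = −2.9/(-1.7235) = 1.7 K.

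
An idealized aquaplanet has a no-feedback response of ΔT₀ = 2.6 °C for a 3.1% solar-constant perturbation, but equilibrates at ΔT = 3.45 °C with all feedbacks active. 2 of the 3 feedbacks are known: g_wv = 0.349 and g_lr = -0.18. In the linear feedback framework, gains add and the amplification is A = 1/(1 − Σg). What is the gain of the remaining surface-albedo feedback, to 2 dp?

Amplification A = ΔT/ΔT₀ = 3.45/2.6 = 1.327.
Total gain g = 1 − 1/A = 1 − 1/1.327 = 0.2464.
Known gains sum to 0.349 − 0.18 = 0.169.
g_alb = 0.2464 − 0.169 = 0.08.

0.08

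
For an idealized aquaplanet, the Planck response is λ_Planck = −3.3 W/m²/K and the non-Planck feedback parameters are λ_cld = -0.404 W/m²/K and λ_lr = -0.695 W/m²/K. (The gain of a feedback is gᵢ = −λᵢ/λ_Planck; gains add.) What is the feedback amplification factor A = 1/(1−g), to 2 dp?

0.75

Convert to gains: g_cld = -0.404/3.3 = -0.1224; g_lr = -0.695/3.3 = -0.2106.
Total gain g = -0.333.
A = 1/(1 + 0.333) = 0.75.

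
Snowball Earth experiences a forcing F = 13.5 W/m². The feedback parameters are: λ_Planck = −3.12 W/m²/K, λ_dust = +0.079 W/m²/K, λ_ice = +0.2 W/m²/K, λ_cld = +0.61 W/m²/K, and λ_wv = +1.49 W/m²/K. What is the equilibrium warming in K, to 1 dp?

18.2 K

Net feedback parameter λ = (−3.12) + (+0.079) + (+0.2) + (+0.61) + (+1.49) = -0.741 W/m²/K.
ΔT = −F/λ = −13.5/(-0.741) = 18.2 K.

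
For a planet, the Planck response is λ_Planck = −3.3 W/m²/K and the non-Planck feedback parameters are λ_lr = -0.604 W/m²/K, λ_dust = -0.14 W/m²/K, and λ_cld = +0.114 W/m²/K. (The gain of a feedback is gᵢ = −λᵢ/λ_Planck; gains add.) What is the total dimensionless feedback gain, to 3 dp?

Convert to gains: g_lr = -0.604/3.3 = -0.183; g_dust = -0.14/3.3 = -0.04242; g_cld = 0.114/3.3 = 0.03455.
Total gain g = -0.19087.

-0.191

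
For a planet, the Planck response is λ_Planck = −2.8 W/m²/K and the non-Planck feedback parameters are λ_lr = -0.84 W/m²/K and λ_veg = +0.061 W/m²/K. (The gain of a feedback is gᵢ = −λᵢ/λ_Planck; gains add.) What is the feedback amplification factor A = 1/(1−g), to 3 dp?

Convert to gains: g_lr = -0.84/2.8 = -0.3; g_veg = 0.061/2.8 = 0.02179.
Total gain g = -0.27821.
A = 1/(1 + 0.27821) = 0.782.

0.782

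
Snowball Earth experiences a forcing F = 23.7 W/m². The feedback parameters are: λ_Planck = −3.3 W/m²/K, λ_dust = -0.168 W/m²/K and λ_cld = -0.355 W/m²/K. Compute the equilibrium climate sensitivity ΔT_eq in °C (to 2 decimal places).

Net feedback parameter λ = (−3.3) + (-0.168) + (-0.355) = -3.823 W/m²/K.
ΔT = −F/λ = −23.7/(-3.823) = 6.20 °C.

6.20 °C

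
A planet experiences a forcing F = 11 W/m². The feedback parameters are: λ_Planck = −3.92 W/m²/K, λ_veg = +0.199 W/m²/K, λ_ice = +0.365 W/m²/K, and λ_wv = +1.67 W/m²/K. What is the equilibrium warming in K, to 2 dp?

6.52 K

Net feedback parameter λ = (−3.92) + (+0.199) + (+0.365) + (+1.67) = -1.686 W/m²/K.
ΔT = −F/λ = −11/(-1.686) = 6.52 K.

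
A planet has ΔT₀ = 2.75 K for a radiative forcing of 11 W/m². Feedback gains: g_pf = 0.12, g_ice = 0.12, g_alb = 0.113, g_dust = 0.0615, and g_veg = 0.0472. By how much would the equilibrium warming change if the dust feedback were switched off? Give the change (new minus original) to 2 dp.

-0.52 K

Original: g = 0.4617, ΔT = 2.75/(1−0.4617) = 5.1087 K.
Without dust: g' = 0.4002, ΔT' = 2.75/(1−0.4002) = 4.5849 K.
Change = 4.5849 − 5.1087 = -0.52 K.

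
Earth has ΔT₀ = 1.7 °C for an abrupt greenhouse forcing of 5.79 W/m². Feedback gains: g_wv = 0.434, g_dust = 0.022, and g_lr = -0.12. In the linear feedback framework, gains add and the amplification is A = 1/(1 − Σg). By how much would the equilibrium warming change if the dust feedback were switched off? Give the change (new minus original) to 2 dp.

Original: g = 0.336, ΔT = 1.7/(1−0.336) = 2.5602 °C.
Without dust: g' = 0.314, ΔT' = 1.7/(1−0.314) = 2.4781 °C.
Change = 2.4781 − 2.5602 = -0.08 °C.

-0.08 °C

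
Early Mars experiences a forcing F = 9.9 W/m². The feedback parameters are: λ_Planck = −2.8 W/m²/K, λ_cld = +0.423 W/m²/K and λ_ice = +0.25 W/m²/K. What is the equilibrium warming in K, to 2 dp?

Net feedback parameter λ = (−2.8) + (+0.423) + (+0.25) = -2.127 W/m²/K.
ΔT = −F/λ = −9.9/(-2.127) = 4.65 K.

4.65 K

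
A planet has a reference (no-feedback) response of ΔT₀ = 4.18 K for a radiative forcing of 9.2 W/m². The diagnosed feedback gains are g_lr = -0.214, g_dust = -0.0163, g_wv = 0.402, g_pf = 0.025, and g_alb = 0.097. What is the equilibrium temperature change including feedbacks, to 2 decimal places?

Total gain g = -0.214 − 0.0163 + 0.402 + 0.025 + 0.097 = 0.2937.
Amplification A = 1/(1 − 0.2937) = 1.416.
ΔT = 4.18 × 1.416 = 5.92 K.

5.92 K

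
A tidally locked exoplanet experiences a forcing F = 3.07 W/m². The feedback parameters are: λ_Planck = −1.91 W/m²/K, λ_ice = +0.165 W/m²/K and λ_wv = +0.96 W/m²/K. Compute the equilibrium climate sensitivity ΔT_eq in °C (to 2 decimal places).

3.91 °C

Net feedback parameter λ = (−1.91) + (+0.165) + (+0.96) = -0.785 W/m²/K.
ΔT = −F/λ = −3.07/(-0.785) = 3.91 °C.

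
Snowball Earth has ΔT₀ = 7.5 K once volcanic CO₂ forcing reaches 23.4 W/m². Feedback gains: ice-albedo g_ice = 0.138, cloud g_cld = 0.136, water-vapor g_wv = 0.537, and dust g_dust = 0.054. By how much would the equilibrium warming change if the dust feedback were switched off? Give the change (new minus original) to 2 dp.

-15.87 K

Original: g = 0.865, ΔT = 7.5/(1−0.865) = 55.5556 K.
Without dust: g' = 0.811, ΔT' = 7.5/(1−0.811) = 39.6825 K.
Change = 39.6825 − 55.5556 = -15.87 K.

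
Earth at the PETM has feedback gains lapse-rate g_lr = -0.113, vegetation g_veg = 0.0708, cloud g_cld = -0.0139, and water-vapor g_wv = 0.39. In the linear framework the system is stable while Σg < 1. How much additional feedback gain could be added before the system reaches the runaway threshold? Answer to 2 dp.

Current total gain = -0.113 + 0.0708 − 0.0139 + 0.39 = 0.3339.
Margin to runaway = 1 − 0.3339 = 0.67.

0.67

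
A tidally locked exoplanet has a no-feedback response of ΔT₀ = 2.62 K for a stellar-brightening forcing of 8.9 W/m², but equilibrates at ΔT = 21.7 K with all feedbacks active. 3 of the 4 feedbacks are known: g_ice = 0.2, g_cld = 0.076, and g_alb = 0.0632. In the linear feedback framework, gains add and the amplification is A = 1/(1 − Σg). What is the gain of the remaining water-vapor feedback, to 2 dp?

Amplification A = ΔT/ΔT₀ = 21.7/2.62 = 8.282.
Total gain g = 1 − 1/A = 1 − 1/8.282 = 0.8793.
Known gains sum to 0.2 + 0.076 + 0.0632 = 0.3392.
g_wv = 0.8793 − 0.3392 = 0.54.

0.54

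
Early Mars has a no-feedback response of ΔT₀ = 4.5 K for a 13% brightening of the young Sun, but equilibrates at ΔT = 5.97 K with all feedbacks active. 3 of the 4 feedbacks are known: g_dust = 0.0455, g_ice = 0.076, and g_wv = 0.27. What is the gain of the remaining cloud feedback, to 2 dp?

-0.15

Amplification A = ΔT/ΔT₀ = 5.97/4.5 = 1.327.
Total gain g = 1 − 1/A = 1 − 1/1.327 = 0.2464.
Known gains sum to 0.0455 + 0.076 + 0.27 = 0.3915.
g_cld = 0.2464 − 0.3915 = -0.15.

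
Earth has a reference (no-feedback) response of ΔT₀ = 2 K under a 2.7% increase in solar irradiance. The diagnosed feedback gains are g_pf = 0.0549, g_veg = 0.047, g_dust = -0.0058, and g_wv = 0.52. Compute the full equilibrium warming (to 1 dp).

Total gain g = 0.0549 + 0.047 − 0.0058 + 0.52 = 0.6161.
Amplification A = 1/(1 − 0.6161) = 2.605.
ΔT = 2 × 2.605 = 5.2 K.

5.2 K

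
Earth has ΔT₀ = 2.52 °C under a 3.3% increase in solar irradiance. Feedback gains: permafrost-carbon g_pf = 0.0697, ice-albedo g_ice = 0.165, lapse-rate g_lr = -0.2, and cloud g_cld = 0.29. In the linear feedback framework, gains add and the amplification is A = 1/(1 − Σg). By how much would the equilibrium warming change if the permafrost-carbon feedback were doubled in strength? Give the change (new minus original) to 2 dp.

Original: g = 0.3247, ΔT = 2.52/(1−0.3247) = 3.7317 °C.
With doubled permafrost-carbon: g' = 0.3944, ΔT' = 2.52/(1−0.3944) = 4.1612 °C.
Change = 4.1612 − 3.7317 = 0.43 °C.

0.43 °C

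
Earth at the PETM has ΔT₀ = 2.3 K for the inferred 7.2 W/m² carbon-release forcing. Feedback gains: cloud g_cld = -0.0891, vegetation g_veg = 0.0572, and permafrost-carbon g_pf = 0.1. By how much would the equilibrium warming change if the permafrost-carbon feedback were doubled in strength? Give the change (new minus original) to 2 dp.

0.30 K

Original: g = 0.0681, ΔT = 2.3/(1−0.0681) = 2.4681 K.
With doubled permafrost-carbon: g' = 0.1681, ΔT' = 2.3/(1−0.1681) = 2.7648 K.
Change = 2.7648 − 2.4681 = 0.30 K.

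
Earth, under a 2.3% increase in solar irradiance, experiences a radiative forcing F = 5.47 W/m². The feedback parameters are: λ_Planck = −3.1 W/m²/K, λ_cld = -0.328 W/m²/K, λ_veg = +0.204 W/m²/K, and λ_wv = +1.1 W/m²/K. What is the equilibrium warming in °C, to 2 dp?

2.58 °C

Net feedback parameter λ = (−3.1) + (-0.328) + (+0.204) + (+1.1) = -2.124 W/m²/K.
ΔT = −F/λ = −5.47/(-2.124) = 2.58 °C.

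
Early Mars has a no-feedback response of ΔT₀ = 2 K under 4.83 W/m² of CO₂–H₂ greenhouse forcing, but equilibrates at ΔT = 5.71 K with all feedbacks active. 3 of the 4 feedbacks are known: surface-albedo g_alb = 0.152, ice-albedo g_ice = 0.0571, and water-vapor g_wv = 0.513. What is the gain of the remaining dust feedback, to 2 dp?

Amplification A = ΔT/ΔT₀ = 5.71/2 = 2.855.
Total gain g = 1 − 1/A = 1 − 1/2.855 = 0.6497.
Known gains sum to 0.152 + 0.0571 + 0.513 = 0.7221.
g_dust = 0.6497 − 0.7221 = -0.07.

-0.07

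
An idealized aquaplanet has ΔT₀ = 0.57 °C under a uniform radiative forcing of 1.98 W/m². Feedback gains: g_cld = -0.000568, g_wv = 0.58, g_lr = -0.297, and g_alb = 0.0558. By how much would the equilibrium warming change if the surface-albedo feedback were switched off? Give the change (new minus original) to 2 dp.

Original: g = 0.338232, ΔT = 0.57/(1−0.338232) = 0.8613 °C.
Without surface-albedo: g' = 0.282432, ΔT' = 0.57/(1−0.282432) = 0.7943 °C.
Change = 0.7943 − 0.8613 = -0.07 °C.

-0.07 °C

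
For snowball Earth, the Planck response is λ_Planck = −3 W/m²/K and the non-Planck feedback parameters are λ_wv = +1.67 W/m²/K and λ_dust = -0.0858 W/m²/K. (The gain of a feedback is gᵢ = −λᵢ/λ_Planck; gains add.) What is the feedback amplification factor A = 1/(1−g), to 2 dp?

Convert to gains: g_wv = 1.67/3 = 0.5567; g_dust = -0.0858/3 = -0.0286.
Total gain g = 0.5281.
A = 1/(1 − 0.5281) = 2.12.

2.12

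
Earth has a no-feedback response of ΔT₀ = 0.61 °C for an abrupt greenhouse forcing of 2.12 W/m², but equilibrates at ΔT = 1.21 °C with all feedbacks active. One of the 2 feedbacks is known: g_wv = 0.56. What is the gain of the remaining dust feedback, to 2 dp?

Amplification A = ΔT/ΔT₀ = 1.21/0.61 = 1.984.
Total gain g = 1 − 1/A = 1 − 1/1.984 = 0.496.
The known gain is 0.56.
g_dust = 0.496 − 0.56 = -0.06.

-0.06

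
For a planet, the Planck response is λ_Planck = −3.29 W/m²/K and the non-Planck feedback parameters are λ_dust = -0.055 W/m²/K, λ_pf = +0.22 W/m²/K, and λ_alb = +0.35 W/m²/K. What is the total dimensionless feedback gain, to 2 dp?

0.16

Convert to gains: g_dust = -0.055/3.29 = -0.01672; g_pf = 0.22/3.29 = 0.06687; g_alb = 0.35/3.29 = 0.1064.
Total gain g = 0.15655.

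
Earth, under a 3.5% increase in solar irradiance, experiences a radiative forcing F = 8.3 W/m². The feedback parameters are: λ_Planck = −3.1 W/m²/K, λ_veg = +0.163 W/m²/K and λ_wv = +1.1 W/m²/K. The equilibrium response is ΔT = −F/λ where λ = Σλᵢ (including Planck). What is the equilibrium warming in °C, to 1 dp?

Net feedback parameter λ = (−3.1) + (+0.163) + (+1.1) = -1.837 W/m²/K.
ΔT = −F/λ = −8.3/(-1.837) = 4.5 °C.

4.5 °C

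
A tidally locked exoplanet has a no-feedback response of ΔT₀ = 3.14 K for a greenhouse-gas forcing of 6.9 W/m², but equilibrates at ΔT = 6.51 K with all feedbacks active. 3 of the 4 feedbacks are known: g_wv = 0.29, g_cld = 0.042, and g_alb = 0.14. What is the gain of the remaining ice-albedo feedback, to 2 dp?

Amplification A = ΔT/ΔT₀ = 6.51/3.14 = 2.073.
Total gain g = 1 − 1/A = 1 − 1/2.073 = 0.5176.
Known gains sum to 0.29 + 0.042 + 0.14 = 0.472.
g_ice = 0.5176 − 0.472 = 0.05.

0.05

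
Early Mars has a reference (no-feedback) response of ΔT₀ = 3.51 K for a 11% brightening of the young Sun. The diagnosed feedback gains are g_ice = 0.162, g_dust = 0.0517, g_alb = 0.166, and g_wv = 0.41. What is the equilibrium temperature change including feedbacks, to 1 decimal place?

Total gain g = 0.162 + 0.0517 + 0.166 + 0.41 = 0.7897.
Amplification A = 1/(1 − 0.7897) = 4.755.
ΔT = 3.51 × 4.755 = 16.7 K.

16.7 K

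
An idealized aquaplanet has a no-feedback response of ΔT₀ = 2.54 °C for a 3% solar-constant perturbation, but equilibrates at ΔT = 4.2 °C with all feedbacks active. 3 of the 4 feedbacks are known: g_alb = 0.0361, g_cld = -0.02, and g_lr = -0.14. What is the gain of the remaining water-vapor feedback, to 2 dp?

Amplification A = ΔT/ΔT₀ = 4.2/2.54 = 1.654.
Total gain g = 1 − 1/A = 1 − 1/1.654 = 0.3954.
Known gains sum to 0.0361 − 0.02 − 0.14 = -0.1239.
g_wv = 0.3954 + 0.1239 = 0.52.

0.52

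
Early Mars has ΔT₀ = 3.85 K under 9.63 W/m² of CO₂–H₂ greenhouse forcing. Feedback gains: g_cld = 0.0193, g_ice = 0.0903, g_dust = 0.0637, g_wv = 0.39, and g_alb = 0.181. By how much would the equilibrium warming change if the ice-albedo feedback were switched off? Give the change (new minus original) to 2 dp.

-3.93 K

Original: g = 0.7443, ΔT = 3.85/(1−0.7443) = 15.0567 K.
Without ice-albedo: g' = 0.654, ΔT' = 3.85/(1−0.654) = 11.1272 K.
Change = 11.1272 − 15.0567 = -3.93 K.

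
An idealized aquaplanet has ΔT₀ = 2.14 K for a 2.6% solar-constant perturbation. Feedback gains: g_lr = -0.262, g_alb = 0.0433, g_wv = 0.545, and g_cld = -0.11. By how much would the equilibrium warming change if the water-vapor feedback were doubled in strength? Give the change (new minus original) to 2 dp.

6.23 K

Original: g = 0.2163, ΔT = 2.14/(1−0.2163) = 2.7306 K.
With doubled water-vapor: g' = 0.7613, ΔT' = 2.14/(1−0.7613) = 8.9652 K.
Change = 8.9652 − 2.7306 = 6.23 K.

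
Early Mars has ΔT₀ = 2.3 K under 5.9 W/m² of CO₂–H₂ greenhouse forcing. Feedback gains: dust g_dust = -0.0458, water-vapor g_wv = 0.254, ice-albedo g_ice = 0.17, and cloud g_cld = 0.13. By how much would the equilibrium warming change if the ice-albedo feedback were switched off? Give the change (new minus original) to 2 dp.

-1.20 K

Original: g = 0.5082, ΔT = 2.3/(1−0.5082) = 4.6767 K.
Without ice-albedo: g' = 0.3382, ΔT' = 2.3/(1−0.3382) = 3.4754 K.
Change = 3.4754 − 4.6767 = -1.20 K.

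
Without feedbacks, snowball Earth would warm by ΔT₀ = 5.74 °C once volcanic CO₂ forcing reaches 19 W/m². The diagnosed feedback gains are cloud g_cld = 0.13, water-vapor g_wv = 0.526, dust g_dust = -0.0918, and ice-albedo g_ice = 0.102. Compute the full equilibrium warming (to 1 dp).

Total gain g = 0.13 + 0.526 − 0.0918 + 0.102 = 0.6662.
Amplification A = 1/(1 − 0.6662) = 2.996.
ΔT = 5.74 × 2.996 = 17.2 °C.

17.2 °C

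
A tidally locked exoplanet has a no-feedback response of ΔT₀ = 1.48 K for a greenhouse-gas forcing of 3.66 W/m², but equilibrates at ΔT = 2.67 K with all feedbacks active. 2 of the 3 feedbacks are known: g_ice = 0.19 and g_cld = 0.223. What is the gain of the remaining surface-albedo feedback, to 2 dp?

0.03

Amplification A = ΔT/ΔT₀ = 2.67/1.48 = 1.804.
Total gain g = 1 − 1/A = 1 − 1/1.804 = 0.4457.
Known gains sum to 0.19 + 0.223 = 0.413.
g_alb = 0.4457 − 0.413 = 0.03.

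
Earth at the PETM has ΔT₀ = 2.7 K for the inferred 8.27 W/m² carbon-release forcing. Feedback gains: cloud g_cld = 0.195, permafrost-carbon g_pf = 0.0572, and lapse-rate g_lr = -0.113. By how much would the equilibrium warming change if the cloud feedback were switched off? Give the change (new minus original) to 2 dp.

-0.58 K

Original: g = 0.1392, ΔT = 2.7/(1−0.1392) = 3.1366 K.
Without cloud: g' = -0.0558, ΔT' = 2.7/(1+0.0558) = 2.5573 K.
Change = 2.5573 − 3.1366 = -0.58 K.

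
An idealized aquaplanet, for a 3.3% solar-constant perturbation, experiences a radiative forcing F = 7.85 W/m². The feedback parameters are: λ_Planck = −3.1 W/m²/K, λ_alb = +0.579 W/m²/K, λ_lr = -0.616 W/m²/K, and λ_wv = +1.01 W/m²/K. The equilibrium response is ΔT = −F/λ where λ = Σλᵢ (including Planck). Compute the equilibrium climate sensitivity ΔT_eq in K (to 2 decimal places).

Net feedback parameter λ = (−3.1) + (+0.579) + (-0.616) + (+1.01) = -2.127 W/m²/K.
ΔT = −F/λ = −7.85/(-2.127) = 3.69 K.

3.69 K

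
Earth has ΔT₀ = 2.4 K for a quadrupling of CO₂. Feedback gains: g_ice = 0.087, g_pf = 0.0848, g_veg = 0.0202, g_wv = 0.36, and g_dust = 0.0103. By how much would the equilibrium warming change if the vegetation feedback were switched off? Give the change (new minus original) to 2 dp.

Original: g = 0.5623, ΔT = 2.4/(1−0.5623) = 5.4832 K.
Without vegetation: g' = 0.5421, ΔT' = 2.4/(1−0.5421) = 5.2413 K.
Change = 5.2413 − 5.4832 = -0.24 K.

-0.24 K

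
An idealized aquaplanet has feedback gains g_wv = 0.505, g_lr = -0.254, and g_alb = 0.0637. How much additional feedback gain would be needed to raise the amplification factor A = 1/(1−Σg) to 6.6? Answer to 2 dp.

Current total gain = 0.3147.
Target gain for A = 6.6: g* = 1 − 1/6.6 = 0.8485.
Additional gain needed = 0.8485 − 0.3147 = 0.53.

0.53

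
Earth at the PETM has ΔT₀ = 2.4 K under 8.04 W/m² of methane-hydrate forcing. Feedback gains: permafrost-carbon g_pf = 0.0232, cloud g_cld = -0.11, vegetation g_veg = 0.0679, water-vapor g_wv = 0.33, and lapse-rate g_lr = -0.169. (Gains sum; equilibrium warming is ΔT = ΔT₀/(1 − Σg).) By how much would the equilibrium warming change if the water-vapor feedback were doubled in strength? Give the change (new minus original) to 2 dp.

Original: g = 0.1421, ΔT = 2.4/(1−0.1421) = 2.7975 K.
With doubled water-vapor: g' = 0.4721, ΔT' = 2.4/(1−0.4721) = 4.5463 K.
Change = 4.5463 − 2.7975 = 1.75 K.

1.75 K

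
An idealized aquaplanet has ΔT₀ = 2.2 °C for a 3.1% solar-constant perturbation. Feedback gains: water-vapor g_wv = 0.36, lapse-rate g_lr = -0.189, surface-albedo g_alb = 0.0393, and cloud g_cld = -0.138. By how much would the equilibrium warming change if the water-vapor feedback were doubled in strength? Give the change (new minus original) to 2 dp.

1.50 °C

Original: g = 0.0723, ΔT = 2.2/(1−0.0723) = 2.3715 °C.
With doubled water-vapor: g' = 0.4323, ΔT' = 2.2/(1−0.4323) = 3.8753 °C.
Change = 3.8753 − 2.3715 = 1.50 °C.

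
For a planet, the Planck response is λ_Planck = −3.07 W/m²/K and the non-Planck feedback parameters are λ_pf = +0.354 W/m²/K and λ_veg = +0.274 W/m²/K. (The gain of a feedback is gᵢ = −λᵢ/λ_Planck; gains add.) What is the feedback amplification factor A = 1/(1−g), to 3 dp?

Convert to gains: g_pf = 0.354/3.07 = 0.1153; g_veg = 0.274/3.07 = 0.08925.
Total gain g = 0.20455.
A = 1/(1 − 0.20455) = 1.257.

1.257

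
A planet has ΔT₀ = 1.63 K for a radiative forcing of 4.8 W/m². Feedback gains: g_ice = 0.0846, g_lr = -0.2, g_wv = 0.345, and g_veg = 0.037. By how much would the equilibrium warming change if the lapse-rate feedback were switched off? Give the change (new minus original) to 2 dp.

0.83 K

Original: g = 0.2666, ΔT = 1.63/(1−0.2666) = 2.2225 K.
Without lapse-rate: g' = 0.4666, ΔT' = 1.63/(1−0.4666) = 3.0559 K.
Change = 3.0559 − 2.2225 = 0.83 K.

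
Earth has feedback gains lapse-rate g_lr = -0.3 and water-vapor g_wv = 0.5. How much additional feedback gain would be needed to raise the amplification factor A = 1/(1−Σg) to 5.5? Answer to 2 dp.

Current total gain = 0.2.
Target gain for A = 5.5: g* = 1 − 1/5.5 = 0.8182.
Additional gain needed = 0.8182 − 0.2 = 0.62.

0.62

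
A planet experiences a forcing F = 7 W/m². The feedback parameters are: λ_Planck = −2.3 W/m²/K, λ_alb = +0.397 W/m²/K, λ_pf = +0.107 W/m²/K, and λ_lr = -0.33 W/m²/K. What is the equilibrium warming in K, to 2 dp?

Net feedback parameter λ = (−2.3) + (+0.397) + (+0.107) + (-0.33) = -2.126 W/m²/K.
ΔT = −F/λ = −7/(-2.126) = 3.29 K.

3.29 K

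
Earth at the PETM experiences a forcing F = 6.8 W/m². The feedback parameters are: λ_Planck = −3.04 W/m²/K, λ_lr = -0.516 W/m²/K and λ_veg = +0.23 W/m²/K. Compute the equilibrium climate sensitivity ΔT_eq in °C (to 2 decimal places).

Net feedback parameter λ = (−3.04) + (-0.516) + (+0.23) = -3.326 W/m²/K.
ΔT = −F/λ = −6.8/(-3.326) = 2.04 °C.

2.04 °C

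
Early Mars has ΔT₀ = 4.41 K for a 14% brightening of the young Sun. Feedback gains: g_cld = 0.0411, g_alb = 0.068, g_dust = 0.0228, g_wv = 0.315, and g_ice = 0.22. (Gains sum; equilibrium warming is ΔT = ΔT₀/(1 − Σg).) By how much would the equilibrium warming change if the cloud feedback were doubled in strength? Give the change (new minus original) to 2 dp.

1.86 K

Original: g = 0.6669, ΔT = 4.41/(1−0.6669) = 13.2393 K.
With doubled cloud: g' = 0.708, ΔT' = 4.41/(1−0.708) = 15.1027 K.
Change = 15.1027 − 13.2393 = 1.86 K.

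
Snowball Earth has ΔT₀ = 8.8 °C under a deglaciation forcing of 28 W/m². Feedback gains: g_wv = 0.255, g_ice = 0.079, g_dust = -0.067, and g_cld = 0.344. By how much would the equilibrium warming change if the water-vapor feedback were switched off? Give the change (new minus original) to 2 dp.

-8.96 °C

Original: g = 0.611, ΔT = 8.8/(1−0.611) = 22.6221 °C.
Without water-vapor: g' = 0.356, ΔT' = 8.8/(1−0.356) = 13.6646 °C.
Change = 13.6646 − 22.6221 = -8.96 °C.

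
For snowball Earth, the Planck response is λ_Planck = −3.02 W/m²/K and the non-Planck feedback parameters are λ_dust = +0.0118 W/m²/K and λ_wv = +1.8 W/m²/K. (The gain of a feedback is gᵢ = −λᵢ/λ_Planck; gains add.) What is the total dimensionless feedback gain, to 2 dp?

0.60

Convert to gains: g_dust = 0.0118/3.02 = 0.003907; g_wv = 1.8/3.02 = 0.596.
Total gain g = 0.599907.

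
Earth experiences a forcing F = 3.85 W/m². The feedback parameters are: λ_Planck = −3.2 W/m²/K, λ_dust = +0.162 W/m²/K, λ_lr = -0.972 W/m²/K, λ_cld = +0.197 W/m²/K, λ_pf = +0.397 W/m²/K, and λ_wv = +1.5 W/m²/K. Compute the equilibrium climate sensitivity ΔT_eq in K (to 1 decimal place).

2.0 K

Net feedback parameter λ = (−3.2) + (+0.162) + (-0.972) + (+0.197) + (+0.397) + (+1.5) = -1.916 W/m²/K.
ΔT = −F/λ = −3.85/(-1.916) = 2.0 K.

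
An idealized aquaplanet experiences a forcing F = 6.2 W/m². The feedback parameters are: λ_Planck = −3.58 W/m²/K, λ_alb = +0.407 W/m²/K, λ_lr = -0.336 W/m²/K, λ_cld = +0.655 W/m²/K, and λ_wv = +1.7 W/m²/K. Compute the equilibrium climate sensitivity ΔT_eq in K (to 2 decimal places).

Net feedback parameter λ = (−3.58) + (+0.407) + (-0.336) + (+0.655) + (+1.7) = -1.154 W/m²/K.
ΔT = −F/λ = −6.2/(-1.154) = 5.37 K.

5.37 K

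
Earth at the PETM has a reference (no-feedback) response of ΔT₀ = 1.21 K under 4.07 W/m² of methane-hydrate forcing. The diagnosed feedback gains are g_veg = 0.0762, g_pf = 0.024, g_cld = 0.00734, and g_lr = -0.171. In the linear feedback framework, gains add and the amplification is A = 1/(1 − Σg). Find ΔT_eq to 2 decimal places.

Total gain g = 0.0762 + 0.024 + 0.00734 − 0.171 = -0.06346.
Amplification A = 1/(1 + 0.06346) = 0.9403.
ΔT = 1.21 × 0.9403 = 1.14 K.

1.14 K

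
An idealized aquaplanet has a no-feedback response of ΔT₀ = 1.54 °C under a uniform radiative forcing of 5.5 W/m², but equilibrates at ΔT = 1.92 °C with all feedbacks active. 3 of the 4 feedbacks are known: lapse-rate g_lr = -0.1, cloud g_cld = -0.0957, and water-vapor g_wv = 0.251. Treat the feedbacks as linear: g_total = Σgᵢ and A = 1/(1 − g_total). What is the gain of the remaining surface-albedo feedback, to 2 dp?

0.14

Amplification A = ΔT/ΔT₀ = 1.92/1.54 = 1.247.
Total gain g = 1 − 1/A = 1 − 1/1.247 = 0.1981.
Known gains sum to -0.1 − 0.0957 + 0.251 = 0.0553.
g_alb = 0.1981 − 0.0553 = 0.14.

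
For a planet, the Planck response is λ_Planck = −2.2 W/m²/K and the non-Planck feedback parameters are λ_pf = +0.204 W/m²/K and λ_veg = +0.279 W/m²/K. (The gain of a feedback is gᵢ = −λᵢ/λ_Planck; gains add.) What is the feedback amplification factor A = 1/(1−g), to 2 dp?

1.28

Convert to gains: g_pf = 0.204/2.2 = 0.09273; g_veg = 0.279/2.2 = 0.1268.
Total gain g = 0.21953.
A = 1/(1 − 0.21953) = 1.28.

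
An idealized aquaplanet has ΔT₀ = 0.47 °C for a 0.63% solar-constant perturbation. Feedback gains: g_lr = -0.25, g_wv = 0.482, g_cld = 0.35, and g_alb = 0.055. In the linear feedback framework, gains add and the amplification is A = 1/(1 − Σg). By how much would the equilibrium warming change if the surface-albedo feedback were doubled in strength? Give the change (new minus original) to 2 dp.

Original: g = 0.637, ΔT = 0.47/(1−0.637) = 1.2948 °C.
With doubled surface-albedo: g' = 0.692, ΔT' = 0.47/(1−0.692) = 1.5260 °C.
Change = 1.5260 − 1.2948 = 0.23 °C.

0.23 °C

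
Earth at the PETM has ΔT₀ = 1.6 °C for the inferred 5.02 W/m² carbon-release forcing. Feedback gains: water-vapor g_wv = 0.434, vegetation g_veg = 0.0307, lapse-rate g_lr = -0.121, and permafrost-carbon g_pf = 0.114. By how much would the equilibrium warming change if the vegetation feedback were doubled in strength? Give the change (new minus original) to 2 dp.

0.18 °C

Original: g = 0.4577, ΔT = 1.6/(1−0.4577) = 2.9504 °C.
With doubled vegetation: g' = 0.4884, ΔT' = 1.6/(1−0.4884) = 3.1274 °C.
Change = 3.1274 − 2.9504 = 0.18 °C.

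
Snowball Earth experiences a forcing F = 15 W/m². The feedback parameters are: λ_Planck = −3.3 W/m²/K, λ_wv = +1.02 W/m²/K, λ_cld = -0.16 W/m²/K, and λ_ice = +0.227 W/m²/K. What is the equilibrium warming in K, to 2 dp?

Net feedback parameter λ = (−3.3) + (+1.02) + (-0.16) + (+0.227) = -2.213 W/m²/K.
ΔT = −F/λ = −15/(-2.213) = 6.78 K.

6.78 K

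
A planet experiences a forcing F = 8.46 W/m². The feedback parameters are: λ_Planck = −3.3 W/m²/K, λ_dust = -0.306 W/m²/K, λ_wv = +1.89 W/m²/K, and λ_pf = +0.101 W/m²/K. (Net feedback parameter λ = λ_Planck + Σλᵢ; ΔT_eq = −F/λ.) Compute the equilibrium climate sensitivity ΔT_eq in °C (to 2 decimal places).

Net feedback parameter λ = (−3.3) + (-0.306) + (+1.89) + (+0.101) = -1.615 W/m²/K.
ΔT = −F/λ = −8.46/(-1.615) = 5.24 °C.

5.24 °C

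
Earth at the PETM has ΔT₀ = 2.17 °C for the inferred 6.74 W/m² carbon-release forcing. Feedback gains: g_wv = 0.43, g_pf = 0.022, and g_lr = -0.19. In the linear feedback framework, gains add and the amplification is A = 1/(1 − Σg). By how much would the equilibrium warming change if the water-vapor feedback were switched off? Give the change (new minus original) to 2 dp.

Original: g = 0.262, ΔT = 2.17/(1−0.262) = 2.9404 °C.
Without water-vapor: g' = -0.168, ΔT' = 2.17/(1+0.168) = 1.8579 °C.
Change = 1.8579 − 2.9404 = -1.08 °C.

-1.08 °C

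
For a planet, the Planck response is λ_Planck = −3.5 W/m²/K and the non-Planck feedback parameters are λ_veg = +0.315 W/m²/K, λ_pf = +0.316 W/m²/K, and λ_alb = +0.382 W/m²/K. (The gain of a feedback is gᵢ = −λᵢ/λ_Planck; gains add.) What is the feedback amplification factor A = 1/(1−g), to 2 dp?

Convert to gains: g_veg = 0.315/3.5 = 0.09; g_pf = 0.316/3.5 = 0.09029; g_alb = 0.382/3.5 = 0.1091.
Total gain g = 0.28939.
A = 1/(1 − 0.28939) = 1.41.

1.41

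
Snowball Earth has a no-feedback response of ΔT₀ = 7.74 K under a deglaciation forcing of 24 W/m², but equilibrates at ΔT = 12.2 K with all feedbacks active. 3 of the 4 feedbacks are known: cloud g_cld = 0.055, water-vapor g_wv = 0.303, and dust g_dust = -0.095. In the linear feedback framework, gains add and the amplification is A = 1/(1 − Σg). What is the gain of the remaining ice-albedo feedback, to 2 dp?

0.10

Amplification A = ΔT/ΔT₀ = 12.2/7.74 = 1.576.
Total gain g = 1 − 1/A = 1 − 1/1.576 = 0.3655.
Known gains sum to 0.055 + 0.303 − 0.095 = 0.263.
g_ice = 0.3655 − 0.263 = 0.10.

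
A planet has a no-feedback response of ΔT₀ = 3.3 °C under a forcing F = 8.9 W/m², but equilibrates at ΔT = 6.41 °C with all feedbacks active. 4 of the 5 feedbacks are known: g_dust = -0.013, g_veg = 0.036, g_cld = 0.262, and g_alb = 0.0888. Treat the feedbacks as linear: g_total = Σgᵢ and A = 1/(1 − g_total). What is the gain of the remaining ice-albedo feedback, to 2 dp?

0.11

Amplification A = ΔT/ΔT₀ = 6.41/3.3 = 1.942.
Total gain g = 1 − 1/A = 1 − 1/1.942 = 0.4851.
Known gains sum to -0.013 + 0.036 + 0.262 + 0.0888 = 0.3738.
g_ice = 0.4851 − 0.3738 = 0.11.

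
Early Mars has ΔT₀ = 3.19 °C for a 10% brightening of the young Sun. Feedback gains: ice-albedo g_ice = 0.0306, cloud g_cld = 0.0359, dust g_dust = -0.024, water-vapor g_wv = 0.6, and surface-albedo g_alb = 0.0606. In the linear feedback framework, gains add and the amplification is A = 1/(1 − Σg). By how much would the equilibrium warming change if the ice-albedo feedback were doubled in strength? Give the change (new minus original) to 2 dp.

1.23 °C

Original: g = 0.7031, ΔT = 3.19/(1−0.7031) = 10.7444 °C.
With doubled ice-albedo: g' = 0.7337, ΔT' = 3.19/(1−0.7337) = 11.9790 °C.
Change = 11.9790 − 10.7444 = 1.23 °C.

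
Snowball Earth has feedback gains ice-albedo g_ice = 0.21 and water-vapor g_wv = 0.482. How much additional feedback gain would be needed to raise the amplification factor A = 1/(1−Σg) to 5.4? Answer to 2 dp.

0.12

Current total gain = 0.692.
Target gain for A = 5.4: g* = 1 − 1/5.4 = 0.8148.
Additional gain needed = 0.8148 − 0.692 = 0.12.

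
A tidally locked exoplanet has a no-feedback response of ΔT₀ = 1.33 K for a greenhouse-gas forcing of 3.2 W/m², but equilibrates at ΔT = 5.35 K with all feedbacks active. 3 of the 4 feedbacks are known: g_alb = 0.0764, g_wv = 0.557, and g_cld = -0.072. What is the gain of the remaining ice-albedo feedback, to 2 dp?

Amplification A = ΔT/ΔT₀ = 5.35/1.33 = 4.023.
Total gain g = 1 − 1/A = 1 − 1/4.023 = 0.7514.
Known gains sum to 0.0764 + 0.557 − 0.072 = 0.5614.
g_ice = 0.7514 − 0.5614 = 0.19.

0.19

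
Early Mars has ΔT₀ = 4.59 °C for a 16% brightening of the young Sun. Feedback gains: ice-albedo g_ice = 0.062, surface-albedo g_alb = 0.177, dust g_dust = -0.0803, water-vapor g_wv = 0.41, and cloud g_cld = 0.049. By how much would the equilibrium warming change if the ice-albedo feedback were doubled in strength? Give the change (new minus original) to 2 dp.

2.32 °C

Original: g = 0.6177, ΔT = 4.59/(1−0.6177) = 12.0063 °C.
With doubled ice-albedo: g' = 0.6797, ΔT' = 4.59/(1−0.6797) = 14.3303 °C.
Change = 14.3303 − 12.0063 = 2.32 °C.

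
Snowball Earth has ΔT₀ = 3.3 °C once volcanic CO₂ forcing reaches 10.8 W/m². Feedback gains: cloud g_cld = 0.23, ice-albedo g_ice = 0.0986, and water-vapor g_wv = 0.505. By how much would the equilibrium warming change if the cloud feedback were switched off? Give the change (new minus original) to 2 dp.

-11.51 °C

Original: g = 0.8336, ΔT = 3.3/(1−0.8336) = 19.8317 °C.
Without cloud: g' = 0.6036, ΔT' = 3.3/(1−0.6036) = 8.3249 °C.
Change = 8.3249 − 19.8317 = -11.51 °C.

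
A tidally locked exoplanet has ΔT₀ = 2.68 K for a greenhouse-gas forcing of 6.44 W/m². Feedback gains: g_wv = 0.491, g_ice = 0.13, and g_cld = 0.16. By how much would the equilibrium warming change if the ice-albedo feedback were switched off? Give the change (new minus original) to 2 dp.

-4.56 K

Original: g = 0.781, ΔT = 2.68/(1−0.781) = 12.2374 K.
Without ice-albedo: g' = 0.651, ΔT' = 2.68/(1−0.651) = 7.6791 K.
Change = 7.6791 − 12.2374 = -4.56 K.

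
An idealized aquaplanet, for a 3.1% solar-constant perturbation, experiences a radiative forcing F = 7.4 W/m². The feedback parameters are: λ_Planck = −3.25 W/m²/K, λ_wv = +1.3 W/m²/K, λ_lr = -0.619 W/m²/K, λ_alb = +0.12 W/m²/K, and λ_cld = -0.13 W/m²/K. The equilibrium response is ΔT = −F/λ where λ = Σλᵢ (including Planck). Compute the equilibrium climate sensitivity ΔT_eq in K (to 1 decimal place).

2.9 K

Net feedback parameter λ = (−3.25) + (+1.3) + (-0.619) + (+0.12) + (-0.13) = -2.579 W/m²/K.
ΔT = −F/λ = −7.4/(-2.579) = 2.9 K.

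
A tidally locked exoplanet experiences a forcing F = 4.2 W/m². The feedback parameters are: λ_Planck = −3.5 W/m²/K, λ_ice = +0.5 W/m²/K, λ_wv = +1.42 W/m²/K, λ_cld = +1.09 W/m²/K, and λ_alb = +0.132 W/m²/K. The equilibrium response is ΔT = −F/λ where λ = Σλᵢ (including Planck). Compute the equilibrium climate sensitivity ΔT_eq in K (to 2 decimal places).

Net feedback parameter λ = (−3.5) + (+0.5) + (+1.42) + (+1.09) + (+0.132) = -0.358 W/m²/K.
ΔT = −F/λ = −4.2/(-0.358) = 11.73 K.

11.73 K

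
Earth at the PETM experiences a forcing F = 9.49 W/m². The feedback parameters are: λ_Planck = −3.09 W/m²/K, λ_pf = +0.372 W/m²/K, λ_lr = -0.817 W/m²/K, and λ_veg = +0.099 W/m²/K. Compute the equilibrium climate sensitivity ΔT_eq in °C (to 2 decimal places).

Net feedback parameter λ = (−3.09) + (+0.372) + (-0.817) + (+0.099) = -3.436 W/m²/K.
ΔT = −F/λ = −9.49/(-3.436) = 2.76 °C.

2.76 °C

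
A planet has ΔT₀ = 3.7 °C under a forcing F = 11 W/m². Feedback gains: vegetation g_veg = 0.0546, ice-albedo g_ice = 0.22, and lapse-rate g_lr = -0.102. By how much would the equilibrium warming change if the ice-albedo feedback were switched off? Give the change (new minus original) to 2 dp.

-0.94 °C

Original: g = 0.1726, ΔT = 3.7/(1−0.1726) = 4.4718 °C.
Without ice-albedo: g' = -0.0474, ΔT' = 3.7/(1+0.0474) = 3.5326 °C.
Change = 3.5326 − 4.4718 = -0.94 °C.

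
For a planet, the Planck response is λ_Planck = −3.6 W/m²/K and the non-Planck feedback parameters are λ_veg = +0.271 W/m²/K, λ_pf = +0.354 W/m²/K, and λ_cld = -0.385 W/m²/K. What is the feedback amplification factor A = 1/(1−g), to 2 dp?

Convert to gains: g_veg = 0.271/3.6 = 0.07528; g_pf = 0.354/3.6 = 0.09833; g_cld = -0.385/3.6 = -0.1069.
Total gain g = 0.06671.
A = 1/(1 − 0.06671) = 1.07.

1.07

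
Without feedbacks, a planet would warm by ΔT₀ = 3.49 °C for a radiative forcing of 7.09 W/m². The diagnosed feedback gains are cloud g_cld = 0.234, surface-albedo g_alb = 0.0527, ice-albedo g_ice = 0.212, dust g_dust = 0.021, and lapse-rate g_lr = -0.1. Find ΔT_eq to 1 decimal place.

6.0 °C

Total gain g = 0.234 + 0.0527 + 0.212 + 0.021 − 0.1 = 0.4197.
Amplification A = 1/(1 − 0.4197) = 1.723.
ΔT = 3.49 × 1.723 = 6.0 °C.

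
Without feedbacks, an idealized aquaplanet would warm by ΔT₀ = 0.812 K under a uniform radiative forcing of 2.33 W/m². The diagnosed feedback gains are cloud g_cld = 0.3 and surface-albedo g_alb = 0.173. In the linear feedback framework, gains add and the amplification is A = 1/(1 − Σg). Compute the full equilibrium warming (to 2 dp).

Total gain g = 0.3 + 0.173 = 0.473.
Amplification A = 1/(1 − 0.473) = 1.898.
ΔT = 0.812 × 1.898 = 1.54 K.

1.54 K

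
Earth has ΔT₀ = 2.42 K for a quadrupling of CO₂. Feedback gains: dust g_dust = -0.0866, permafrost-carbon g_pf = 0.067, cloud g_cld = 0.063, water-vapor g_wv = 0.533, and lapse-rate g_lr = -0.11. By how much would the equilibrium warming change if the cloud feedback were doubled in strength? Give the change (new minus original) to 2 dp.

Original: g = 0.4664, ΔT = 2.42/(1−0.4664) = 4.5352 K.
With doubled cloud: g' = 0.5294, ΔT' = 2.42/(1−0.5294) = 5.1424 K.
Change = 5.1424 − 4.5352 = 0.61 K.

0.61 K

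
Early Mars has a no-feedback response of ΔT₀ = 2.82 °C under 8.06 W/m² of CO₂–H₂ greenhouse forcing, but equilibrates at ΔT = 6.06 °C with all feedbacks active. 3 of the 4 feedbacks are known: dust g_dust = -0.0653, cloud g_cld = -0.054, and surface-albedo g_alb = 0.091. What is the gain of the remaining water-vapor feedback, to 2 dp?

Amplification A = ΔT/ΔT₀ = 6.06/2.82 = 2.149.
Total gain g = 1 − 1/A = 1 − 1/2.149 = 0.5347.
Known gains sum to -0.0653 − 0.054 + 0.091 = -0.0283.
g_wv = 0.5347 + 0.0283 = 0.56.

0.56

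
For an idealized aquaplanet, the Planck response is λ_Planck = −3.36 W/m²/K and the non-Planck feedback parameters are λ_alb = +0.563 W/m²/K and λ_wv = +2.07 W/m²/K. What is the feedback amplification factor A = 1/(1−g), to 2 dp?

4.62

Convert to gains: g_alb = 0.563/3.36 = 0.1676; g_wv = 2.07/3.36 = 0.6161.
Total gain g = 0.7837.
A = 1/(1 − 0.7837) = 4.62.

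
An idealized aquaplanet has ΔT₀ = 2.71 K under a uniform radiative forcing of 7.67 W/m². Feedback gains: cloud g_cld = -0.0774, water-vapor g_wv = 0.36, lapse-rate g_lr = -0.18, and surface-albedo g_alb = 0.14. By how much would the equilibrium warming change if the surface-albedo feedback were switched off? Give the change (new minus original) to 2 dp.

Original: g = 0.2426, ΔT = 2.71/(1−0.2426) = 3.5780 K.
Without surface-albedo: g' = 0.1026, ΔT' = 2.71/(1−0.1026) = 3.0198 K.
Change = 3.0198 − 3.5780 = -0.56 K.

-0.56 K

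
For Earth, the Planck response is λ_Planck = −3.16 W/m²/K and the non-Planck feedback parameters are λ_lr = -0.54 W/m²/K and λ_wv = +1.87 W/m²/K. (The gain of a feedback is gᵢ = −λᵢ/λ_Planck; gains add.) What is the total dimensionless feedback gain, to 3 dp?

Convert to gains: g_lr = -0.54/3.16 = -0.1709; g_wv = 1.87/3.16 = 0.5918.
Total gain g = 0.4209.

0.421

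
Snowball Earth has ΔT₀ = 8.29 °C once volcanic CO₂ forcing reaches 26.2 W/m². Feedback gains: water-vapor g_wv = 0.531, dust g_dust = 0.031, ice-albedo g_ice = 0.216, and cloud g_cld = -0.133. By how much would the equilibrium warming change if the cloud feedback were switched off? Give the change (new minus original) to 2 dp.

13.99 °C

Original: g = 0.645, ΔT = 8.29/(1−0.645) = 23.3521 °C.
Without cloud: g' = 0.778, ΔT' = 8.29/(1−0.778) = 37.3423 °C.
Change = 37.3423 − 23.3521 = 13.99 °C.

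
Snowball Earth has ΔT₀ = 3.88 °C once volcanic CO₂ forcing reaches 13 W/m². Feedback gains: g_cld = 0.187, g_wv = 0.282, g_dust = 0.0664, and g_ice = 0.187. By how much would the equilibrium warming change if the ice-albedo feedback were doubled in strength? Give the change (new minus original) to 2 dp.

Original: g = 0.7224, ΔT = 3.88/(1−0.7224) = 13.9769 °C.
With doubled ice-albedo: g' = 0.9094, ΔT' = 3.88/(1−0.9094) = 42.8256 °C.
Change = 42.8256 − 13.9769 = 28.85 °C.

28.85 °C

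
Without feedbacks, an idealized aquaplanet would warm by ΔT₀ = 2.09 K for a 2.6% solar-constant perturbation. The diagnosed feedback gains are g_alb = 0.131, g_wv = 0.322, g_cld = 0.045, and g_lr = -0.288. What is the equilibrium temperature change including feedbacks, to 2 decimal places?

2.65 K

Total gain g = 0.131 + 0.322 + 0.045 − 0.288 = 0.21.
Amplification A = 1/(1 − 0.21) = 1.266.
ΔT = 2.09 × 1.266 = 2.65 K.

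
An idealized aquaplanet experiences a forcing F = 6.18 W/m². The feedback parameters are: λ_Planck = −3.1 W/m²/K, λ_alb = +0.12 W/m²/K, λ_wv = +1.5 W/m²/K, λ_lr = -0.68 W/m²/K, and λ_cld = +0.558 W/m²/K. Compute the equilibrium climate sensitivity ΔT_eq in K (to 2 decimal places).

Net feedback parameter λ = (−3.1) + (+0.12) + (+1.5) + (-0.68) + (+0.558) = -1.602 W/m²/K.
ΔT = −F/λ = −6.18/(-1.602) = 3.86 K.

3.86 K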